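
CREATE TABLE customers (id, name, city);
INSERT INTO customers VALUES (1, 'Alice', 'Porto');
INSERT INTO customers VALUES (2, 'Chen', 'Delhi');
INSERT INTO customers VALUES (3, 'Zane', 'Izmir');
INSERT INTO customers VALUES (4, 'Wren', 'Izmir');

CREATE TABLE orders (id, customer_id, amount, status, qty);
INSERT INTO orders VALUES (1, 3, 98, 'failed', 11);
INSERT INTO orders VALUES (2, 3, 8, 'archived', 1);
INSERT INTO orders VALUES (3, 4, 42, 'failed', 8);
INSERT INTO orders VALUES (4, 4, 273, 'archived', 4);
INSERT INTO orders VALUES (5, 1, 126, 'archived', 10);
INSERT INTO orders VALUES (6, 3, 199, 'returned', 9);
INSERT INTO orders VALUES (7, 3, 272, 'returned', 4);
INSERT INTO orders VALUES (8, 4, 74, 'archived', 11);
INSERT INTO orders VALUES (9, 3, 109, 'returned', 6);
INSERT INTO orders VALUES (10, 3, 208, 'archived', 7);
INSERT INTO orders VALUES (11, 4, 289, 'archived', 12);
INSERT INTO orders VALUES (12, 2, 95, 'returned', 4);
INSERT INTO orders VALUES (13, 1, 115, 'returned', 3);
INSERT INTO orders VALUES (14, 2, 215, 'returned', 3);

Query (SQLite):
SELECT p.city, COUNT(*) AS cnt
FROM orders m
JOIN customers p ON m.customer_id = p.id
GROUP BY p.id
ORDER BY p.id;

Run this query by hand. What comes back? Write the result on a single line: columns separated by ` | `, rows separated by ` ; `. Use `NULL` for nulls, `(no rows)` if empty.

Porto | 2 ; Delhi | 2 ; Izmir | 6 ; Izmir | 4

Join each orders row to its customers via customer_id.
Group joined rows by customers.id; compute COUNT(*) per group.
  1: ids {5, 13} → COUNT(*)=2
  2: ids {12, 14} → COUNT(*)=2
  3: ids {1, 2, 6, 7, 9, 10} → COUNT(*)=6
  4: ids {3, 4, 8, 11} → COUNT(*)=4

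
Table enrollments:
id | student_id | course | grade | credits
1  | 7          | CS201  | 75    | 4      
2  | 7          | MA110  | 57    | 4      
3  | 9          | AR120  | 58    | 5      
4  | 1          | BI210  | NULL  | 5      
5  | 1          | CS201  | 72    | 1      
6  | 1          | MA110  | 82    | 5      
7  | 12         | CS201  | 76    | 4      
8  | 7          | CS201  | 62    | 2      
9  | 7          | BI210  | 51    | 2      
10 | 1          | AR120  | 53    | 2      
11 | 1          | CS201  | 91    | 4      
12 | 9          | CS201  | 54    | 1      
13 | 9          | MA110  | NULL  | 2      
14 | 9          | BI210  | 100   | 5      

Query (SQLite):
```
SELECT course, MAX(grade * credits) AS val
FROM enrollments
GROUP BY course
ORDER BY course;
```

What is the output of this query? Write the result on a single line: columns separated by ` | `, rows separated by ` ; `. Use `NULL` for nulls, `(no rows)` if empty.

AR120 | 290 ; BI210 | 500 ; CS201 | 364 ; MA110 | 410

For each row compute grade * credits.
Group by course; take MAX of the expression per group.
  AR120: ids {3, 10} → MAX(grade * credits)=290
  BI210: ids {4, 9, 14} → MAX(grade * credits)=500
  CS201: ids {1, 5, 7, 8, 11, 12} → MAX(grade * credits)=364
  MA110: ids {2, 6, 13} → MAX(grade * credits)=410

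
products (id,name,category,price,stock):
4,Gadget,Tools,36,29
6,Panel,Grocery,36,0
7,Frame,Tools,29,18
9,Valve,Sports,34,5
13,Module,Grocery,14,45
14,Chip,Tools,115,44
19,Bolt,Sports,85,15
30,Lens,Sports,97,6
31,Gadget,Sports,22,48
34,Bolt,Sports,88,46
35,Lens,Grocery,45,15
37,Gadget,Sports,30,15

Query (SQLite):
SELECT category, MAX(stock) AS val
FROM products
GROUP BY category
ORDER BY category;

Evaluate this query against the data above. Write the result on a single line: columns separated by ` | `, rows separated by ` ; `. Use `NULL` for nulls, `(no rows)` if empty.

Grocery | 45 ; Sports | 48 ; Tools | 44

Partition products by category; compute MAX(stock) within each group.
  Grocery: ids {6, 13, 35} → MAX(stock)=45
  Sports: ids {9, 19, 30, 31, 34, 37} → MAX(stock)=48
  Tools: ids {4, 7, 14} → MAX(stock)=44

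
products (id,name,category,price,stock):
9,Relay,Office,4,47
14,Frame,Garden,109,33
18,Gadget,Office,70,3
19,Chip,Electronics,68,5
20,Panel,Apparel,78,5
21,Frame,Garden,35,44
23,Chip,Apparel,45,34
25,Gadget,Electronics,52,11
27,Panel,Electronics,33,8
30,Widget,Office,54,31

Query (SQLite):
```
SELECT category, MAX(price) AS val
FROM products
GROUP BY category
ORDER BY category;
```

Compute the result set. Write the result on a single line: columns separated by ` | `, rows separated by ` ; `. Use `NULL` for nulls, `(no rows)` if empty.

Apparel | 78 ; Electronics | 68 ; Garden | 109 ; Office | 70

Partition products by category; compute MAX(price) within each group.
  Apparel: ids {20, 23} → MAX(price)=78
  Electronics: ids {19, 25, 27} → MAX(price)=68
  Garden: ids {14, 21} → MAX(price)=109
  Office: ids {9, 18, 30} → MAX(price)=70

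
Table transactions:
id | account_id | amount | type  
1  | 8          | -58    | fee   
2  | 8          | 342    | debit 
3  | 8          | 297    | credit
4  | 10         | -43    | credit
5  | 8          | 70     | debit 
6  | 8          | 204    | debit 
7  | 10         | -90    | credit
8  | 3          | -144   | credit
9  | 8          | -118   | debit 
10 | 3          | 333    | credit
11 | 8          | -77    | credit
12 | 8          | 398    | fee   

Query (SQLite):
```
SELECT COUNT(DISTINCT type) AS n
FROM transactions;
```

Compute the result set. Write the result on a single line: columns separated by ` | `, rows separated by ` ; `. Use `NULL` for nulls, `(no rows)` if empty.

3

Count distinct non-NULL type values.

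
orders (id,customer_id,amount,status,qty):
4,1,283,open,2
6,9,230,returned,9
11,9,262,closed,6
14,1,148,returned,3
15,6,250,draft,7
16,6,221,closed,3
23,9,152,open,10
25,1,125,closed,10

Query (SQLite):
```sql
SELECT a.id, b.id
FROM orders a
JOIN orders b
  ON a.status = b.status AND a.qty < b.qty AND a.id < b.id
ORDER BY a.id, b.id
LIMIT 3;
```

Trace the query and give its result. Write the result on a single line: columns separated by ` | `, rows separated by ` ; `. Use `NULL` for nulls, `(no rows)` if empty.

4 | 23 ; 11 | 25 ; 16 | 25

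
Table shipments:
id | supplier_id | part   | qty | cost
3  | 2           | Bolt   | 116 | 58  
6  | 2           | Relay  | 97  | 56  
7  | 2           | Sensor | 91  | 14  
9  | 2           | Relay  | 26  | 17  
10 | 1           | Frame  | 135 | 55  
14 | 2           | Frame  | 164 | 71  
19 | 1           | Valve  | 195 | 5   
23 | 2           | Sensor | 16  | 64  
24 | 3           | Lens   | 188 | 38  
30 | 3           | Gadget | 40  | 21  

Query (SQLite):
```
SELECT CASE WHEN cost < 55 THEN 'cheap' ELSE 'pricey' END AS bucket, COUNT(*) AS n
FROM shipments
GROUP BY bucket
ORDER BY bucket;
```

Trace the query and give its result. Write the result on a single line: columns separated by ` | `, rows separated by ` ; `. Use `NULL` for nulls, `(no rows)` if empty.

cheap | 5 ; pricey | 5

Bucket rows by cost < 55 → 'cheap' else 'pricey'; count each bucket.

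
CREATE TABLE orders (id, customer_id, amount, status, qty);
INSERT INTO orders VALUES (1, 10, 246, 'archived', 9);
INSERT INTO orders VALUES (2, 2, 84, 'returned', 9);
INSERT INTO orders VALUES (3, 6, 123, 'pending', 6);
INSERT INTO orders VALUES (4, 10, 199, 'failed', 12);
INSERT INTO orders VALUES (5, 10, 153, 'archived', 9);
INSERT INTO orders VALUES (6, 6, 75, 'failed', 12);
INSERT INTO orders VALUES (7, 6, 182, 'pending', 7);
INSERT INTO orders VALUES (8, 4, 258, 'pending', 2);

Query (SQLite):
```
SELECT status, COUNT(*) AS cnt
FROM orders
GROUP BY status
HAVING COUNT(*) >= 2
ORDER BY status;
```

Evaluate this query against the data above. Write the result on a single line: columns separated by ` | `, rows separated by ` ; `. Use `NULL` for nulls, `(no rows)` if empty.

Partition orders by status; compute COUNT(*) within each group.
HAVING: keep groups with count ≥ 2.
  archived: ids {1, 5} → COUNT(*)=2
  failed: ids {4, 6} → COUNT(*)=2
  pending: ids {3, 7, 8} → COUNT(*)=3
  returned: ids {2} → COUNT(*)=1

archived | 2 ; failed | 2 ; pending | 3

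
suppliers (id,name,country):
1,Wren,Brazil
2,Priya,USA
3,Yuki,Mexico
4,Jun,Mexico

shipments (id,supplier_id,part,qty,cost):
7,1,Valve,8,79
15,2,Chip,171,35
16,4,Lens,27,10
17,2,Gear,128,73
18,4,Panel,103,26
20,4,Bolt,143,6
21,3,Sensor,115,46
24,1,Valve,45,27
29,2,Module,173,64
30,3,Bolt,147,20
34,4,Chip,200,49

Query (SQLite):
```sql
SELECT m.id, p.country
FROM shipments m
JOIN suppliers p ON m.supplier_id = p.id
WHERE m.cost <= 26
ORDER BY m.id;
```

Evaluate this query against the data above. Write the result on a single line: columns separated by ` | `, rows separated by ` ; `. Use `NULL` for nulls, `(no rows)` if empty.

16 | Mexico ; 18 | Mexico ; 20 | Mexico ; 30 | Mexico

Each shipments row matches the suppliers row where supplier_id = suppliers.id.
Then keep rows with m.cost <= 26.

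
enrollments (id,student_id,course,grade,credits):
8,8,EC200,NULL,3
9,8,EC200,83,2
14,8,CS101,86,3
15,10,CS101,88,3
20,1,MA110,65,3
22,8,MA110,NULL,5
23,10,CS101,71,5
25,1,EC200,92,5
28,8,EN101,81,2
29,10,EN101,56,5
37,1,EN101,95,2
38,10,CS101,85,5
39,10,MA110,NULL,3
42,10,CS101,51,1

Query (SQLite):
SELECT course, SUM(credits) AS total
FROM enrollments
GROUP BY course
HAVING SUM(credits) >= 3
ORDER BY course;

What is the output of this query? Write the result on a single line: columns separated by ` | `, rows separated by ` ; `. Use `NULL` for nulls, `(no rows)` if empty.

CS101 | 17 ; EC200 | 10 ; EN101 | 9 ; MA110 | 11

Partition enrollments by course; compute SUM(credits) within each group.
HAVING: keep groups where SUM(credits) >= 3.
  CS101: ids {14, 15, 23, 38, 42} → SUM(credits)=17
  EC200: ids {8, 9, 25} → SUM(credits)=10
  EN101: ids {28, 29, 37} → SUM(credits)=9
  MA110: ids {20, 22, 39} → SUM(credits)=11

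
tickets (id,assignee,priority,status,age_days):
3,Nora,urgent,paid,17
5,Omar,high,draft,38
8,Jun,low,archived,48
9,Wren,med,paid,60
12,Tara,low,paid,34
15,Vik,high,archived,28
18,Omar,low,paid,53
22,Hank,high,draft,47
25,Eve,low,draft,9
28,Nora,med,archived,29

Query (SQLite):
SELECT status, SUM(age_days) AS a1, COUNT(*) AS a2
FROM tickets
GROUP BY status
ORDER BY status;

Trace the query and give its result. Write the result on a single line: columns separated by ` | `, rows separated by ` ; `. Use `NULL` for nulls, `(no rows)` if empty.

Group tickets by status.
Per group compute: SUM(age_days), COUNT(*).
  archived: ids {8, 15, 28} → SUM(age_days)=105, COUNT(*)=3
  draft: ids {5, 22, 25} → SUM(age_days)=94, COUNT(*)=3
  paid: ids {3, 9, 12, 18} → SUM(age_days)=164, COUNT(*)=4

archived | 105 | 3 ; draft | 94 | 3 ; paid | 164 | 4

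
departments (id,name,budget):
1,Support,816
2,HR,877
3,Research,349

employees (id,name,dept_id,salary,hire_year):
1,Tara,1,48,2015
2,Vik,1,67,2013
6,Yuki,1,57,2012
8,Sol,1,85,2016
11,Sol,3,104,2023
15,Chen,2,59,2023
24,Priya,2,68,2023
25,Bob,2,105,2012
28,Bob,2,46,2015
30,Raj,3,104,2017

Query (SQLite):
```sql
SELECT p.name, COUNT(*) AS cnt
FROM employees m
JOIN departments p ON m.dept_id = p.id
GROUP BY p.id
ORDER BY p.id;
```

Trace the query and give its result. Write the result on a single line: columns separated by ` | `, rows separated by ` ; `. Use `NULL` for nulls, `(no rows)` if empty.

Join each employees row to its departments via dept_id.
Group joined rows by departments.id; compute COUNT(*) per group.
  1: ids {1, 2, 6, 8} → COUNT(*)=4
  2: ids {15, 24, 25, 28} → COUNT(*)=4
  3: ids {11, 30} → COUNT(*)=2

Support | 4 ; HR | 4 ; Research | 2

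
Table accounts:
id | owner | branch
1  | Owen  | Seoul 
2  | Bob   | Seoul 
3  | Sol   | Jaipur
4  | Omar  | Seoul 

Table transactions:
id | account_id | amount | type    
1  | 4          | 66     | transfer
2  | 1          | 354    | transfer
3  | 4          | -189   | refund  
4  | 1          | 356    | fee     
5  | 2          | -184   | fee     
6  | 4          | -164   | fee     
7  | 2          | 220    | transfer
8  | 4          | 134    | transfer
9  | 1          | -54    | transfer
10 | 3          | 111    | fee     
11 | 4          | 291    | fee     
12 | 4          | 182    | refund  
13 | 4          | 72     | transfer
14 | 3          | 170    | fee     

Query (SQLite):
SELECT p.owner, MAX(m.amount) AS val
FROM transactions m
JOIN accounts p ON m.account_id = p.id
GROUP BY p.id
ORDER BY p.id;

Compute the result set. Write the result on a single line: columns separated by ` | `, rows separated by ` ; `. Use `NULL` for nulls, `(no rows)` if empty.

Owen | 356 ; Bob | 220 ; Sol | 170 ; Omar | 291

Join each transactions row to its accounts via account_id.
Group joined rows by accounts.id; compute MAX(m.amount) per group.
  1: ids {2, 4, 9} → MAX(m.amount)=356
  2: ids {5, 7} → MAX(m.amount)=220
  3: ids {10, 14} → MAX(m.amount)=170
  4: ids {1, 3, 6, 8, 11, 12, 13} → MAX(m.amount)=291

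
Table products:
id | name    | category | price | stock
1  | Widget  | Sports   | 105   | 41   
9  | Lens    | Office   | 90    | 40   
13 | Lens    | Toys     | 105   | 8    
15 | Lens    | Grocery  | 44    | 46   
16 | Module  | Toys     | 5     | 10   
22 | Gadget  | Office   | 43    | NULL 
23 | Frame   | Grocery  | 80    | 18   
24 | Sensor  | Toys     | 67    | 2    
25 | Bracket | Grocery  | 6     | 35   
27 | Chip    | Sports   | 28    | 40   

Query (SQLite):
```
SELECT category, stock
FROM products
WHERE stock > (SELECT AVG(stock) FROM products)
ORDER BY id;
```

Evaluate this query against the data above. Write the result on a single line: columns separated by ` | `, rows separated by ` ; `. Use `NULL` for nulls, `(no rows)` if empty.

Sports | 41 ; Office | 40 ; Grocery | 46 ; Grocery | 35 ; Sports | 40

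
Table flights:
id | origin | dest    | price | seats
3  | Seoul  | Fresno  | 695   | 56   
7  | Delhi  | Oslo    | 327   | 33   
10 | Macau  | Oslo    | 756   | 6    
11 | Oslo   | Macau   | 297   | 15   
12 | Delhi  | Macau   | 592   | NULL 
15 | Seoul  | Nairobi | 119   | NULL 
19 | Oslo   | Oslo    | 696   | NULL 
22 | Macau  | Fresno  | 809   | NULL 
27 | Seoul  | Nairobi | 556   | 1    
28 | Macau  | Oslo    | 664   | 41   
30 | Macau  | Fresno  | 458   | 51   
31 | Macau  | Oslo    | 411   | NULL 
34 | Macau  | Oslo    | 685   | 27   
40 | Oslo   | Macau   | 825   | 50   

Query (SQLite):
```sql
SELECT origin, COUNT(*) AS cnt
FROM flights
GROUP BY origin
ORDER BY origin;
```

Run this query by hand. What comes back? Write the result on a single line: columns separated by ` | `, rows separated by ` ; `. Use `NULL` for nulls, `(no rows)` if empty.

Partition flights by origin; compute COUNT(*) within each group.
  Delhi: ids {7, 12} → COUNT(*)=2
  Macau: ids {10, 22, 28, 30, 31, 34} → COUNT(*)=6
  Oslo: ids {11, 19, 40} → COUNT(*)=3
  Seoul: ids {3, 15, 27} → COUNT(*)=3

Delhi | 2 ; Macau | 6 ; Oslo | 3 ; Seoul | 3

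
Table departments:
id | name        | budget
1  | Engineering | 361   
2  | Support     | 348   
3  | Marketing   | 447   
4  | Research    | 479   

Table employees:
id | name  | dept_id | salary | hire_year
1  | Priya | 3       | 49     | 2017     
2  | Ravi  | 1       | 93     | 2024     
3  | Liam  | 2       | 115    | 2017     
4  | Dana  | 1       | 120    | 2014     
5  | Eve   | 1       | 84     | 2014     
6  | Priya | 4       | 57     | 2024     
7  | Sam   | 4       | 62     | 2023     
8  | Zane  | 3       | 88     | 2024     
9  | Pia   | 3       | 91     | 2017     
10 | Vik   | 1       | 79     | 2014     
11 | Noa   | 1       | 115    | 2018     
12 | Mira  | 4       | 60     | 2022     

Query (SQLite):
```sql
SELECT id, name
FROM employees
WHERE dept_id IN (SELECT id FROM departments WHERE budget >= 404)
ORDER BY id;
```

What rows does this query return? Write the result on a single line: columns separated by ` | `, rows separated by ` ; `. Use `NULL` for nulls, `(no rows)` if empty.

Inner query: departments.id where budget >= 404.
Outer: keep employees rows whose dept_id is in that set.
Inner query → {3, 4}

1 | Priya ; 6 | Priya ; 7 | Sam ; 8 | Zane ; 9 | Pia ; 12 | Mira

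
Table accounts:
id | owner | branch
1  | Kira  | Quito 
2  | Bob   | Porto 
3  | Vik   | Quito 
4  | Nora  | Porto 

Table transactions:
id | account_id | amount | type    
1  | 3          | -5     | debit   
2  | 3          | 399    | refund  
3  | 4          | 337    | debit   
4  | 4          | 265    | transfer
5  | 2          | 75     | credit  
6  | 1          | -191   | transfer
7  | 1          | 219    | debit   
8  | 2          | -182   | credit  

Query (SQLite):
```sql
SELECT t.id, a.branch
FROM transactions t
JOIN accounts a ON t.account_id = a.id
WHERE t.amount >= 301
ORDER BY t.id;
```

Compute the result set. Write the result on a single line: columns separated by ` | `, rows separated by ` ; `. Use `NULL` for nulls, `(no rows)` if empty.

2 | Quito ; 3 | Porto

Each transactions row matches the accounts row where account_id = accounts.id.
Then keep rows with t.amount >= 301.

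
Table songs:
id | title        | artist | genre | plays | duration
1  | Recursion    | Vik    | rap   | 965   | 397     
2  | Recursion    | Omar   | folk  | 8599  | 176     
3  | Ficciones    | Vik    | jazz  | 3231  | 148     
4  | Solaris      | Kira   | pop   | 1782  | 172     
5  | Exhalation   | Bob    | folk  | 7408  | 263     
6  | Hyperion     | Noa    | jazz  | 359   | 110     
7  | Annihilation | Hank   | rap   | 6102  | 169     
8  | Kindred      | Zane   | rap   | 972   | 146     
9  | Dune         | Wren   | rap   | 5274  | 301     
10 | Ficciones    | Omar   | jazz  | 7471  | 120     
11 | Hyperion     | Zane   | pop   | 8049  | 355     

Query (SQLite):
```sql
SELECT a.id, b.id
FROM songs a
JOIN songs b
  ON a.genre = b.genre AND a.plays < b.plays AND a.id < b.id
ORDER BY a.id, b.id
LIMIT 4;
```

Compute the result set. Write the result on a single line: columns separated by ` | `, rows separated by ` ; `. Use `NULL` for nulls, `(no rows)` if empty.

1 | 7 ; 1 | 8 ; 1 | 9 ; 3 | 10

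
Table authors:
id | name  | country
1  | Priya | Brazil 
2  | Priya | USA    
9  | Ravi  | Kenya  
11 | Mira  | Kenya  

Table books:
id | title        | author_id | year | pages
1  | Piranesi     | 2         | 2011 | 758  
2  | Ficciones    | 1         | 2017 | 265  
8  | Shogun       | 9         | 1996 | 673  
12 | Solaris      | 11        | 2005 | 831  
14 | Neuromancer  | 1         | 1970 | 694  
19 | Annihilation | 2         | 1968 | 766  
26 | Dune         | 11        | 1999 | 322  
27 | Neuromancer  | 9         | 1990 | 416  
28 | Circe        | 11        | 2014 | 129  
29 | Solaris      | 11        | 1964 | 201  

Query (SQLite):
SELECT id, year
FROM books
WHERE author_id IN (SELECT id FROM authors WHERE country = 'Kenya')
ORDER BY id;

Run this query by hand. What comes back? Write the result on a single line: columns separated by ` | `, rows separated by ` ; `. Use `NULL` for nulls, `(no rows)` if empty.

Inner query: authors.id where country = 'Kenya'.
Outer: keep books rows whose author_id is in that set.
Inner query → {9, 11}

8 | 1996 ; 12 | 2005 ; 26 | 1999 ; 27 | 1990 ; 28 | 2014 ; 29 | 1964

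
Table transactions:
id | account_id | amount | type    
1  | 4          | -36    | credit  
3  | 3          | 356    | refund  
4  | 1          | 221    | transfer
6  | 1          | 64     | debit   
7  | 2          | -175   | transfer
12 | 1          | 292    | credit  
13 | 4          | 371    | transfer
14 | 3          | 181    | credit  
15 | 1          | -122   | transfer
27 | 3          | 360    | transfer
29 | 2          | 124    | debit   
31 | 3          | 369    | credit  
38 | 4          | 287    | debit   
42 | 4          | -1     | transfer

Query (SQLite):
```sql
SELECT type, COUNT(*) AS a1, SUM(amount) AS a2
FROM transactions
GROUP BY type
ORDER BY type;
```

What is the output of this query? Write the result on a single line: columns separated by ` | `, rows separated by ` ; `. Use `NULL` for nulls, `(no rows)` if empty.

credit | 4 | 806 ; debit | 3 | 475 ; refund | 1 | 356 ; transfer | 6 | 654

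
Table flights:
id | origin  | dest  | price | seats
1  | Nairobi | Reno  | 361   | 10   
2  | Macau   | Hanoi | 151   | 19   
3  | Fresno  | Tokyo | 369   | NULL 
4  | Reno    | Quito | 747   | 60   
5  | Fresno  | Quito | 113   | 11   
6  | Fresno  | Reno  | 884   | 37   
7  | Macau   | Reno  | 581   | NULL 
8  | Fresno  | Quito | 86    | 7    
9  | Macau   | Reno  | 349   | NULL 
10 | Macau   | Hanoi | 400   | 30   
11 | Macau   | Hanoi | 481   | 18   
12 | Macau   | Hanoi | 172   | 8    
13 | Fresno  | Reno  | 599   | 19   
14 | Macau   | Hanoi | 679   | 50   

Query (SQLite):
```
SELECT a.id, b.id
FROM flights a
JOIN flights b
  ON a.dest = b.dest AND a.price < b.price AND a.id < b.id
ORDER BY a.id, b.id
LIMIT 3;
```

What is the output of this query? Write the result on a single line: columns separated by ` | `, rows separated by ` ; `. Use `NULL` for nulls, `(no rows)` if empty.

Pairs (a,b) with same dest, a.price < b.price, a.id < b.id.
dest groups: Hanoi:{2,10,11,12,14} Quito:{4,5,8} Reno:{1,6,7,9,13} Tokyo:{3}
Ordered by (a.id, b.id); first 3.

1 | 6 ; 1 | 7 ; 1 | 13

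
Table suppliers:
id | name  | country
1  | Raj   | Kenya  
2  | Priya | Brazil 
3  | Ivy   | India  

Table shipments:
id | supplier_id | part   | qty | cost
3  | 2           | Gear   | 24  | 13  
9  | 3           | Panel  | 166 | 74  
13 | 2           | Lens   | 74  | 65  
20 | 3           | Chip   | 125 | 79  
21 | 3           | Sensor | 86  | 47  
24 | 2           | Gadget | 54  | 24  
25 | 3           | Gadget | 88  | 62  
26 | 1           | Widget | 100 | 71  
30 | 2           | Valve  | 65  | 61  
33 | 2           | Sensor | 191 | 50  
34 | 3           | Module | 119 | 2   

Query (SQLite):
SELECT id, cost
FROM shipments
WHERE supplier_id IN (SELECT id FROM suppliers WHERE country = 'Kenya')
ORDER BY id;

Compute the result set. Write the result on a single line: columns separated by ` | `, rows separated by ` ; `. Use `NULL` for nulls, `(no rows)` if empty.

26 | 71

Inner query: suppliers.id where country = 'Kenya'.
Outer: keep shipments rows whose supplier_id is in that set.
Inner query → {1}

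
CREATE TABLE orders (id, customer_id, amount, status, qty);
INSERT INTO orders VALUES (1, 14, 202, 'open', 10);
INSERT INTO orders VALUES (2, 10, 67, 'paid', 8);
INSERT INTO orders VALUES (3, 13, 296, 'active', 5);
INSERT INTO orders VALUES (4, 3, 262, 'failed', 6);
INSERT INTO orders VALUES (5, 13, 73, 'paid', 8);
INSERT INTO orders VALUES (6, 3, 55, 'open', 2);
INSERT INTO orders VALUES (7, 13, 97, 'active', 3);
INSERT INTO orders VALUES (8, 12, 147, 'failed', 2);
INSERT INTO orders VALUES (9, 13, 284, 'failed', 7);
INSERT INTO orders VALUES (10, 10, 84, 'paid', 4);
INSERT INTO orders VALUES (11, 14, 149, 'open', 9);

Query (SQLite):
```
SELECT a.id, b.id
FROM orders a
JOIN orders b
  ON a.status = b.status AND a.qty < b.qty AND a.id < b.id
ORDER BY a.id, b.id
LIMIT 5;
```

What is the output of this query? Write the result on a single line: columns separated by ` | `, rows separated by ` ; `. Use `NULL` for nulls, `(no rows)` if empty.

4 | 9 ; 6 | 11 ; 8 | 9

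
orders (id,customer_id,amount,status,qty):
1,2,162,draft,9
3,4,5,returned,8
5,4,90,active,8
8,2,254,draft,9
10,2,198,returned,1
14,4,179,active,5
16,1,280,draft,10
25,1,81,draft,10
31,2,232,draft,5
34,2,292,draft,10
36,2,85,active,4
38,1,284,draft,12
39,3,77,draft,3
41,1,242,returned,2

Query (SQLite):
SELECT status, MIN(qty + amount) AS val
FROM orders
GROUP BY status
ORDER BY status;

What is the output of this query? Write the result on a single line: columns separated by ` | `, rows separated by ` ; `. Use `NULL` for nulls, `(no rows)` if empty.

active | 89 ; draft | 80 ; returned | 13

For each row compute qty + amount.
Group by status; take MIN of the expression per group.
  active: ids {5, 14, 36} → MIN(qty + amount)=89
  draft: ids {1, 8, 16, 25, 31, 34, 38, 39} → MIN(qty + amount)=80
  returned: ids {3, 10, 41} → MIN(qty + amount)=13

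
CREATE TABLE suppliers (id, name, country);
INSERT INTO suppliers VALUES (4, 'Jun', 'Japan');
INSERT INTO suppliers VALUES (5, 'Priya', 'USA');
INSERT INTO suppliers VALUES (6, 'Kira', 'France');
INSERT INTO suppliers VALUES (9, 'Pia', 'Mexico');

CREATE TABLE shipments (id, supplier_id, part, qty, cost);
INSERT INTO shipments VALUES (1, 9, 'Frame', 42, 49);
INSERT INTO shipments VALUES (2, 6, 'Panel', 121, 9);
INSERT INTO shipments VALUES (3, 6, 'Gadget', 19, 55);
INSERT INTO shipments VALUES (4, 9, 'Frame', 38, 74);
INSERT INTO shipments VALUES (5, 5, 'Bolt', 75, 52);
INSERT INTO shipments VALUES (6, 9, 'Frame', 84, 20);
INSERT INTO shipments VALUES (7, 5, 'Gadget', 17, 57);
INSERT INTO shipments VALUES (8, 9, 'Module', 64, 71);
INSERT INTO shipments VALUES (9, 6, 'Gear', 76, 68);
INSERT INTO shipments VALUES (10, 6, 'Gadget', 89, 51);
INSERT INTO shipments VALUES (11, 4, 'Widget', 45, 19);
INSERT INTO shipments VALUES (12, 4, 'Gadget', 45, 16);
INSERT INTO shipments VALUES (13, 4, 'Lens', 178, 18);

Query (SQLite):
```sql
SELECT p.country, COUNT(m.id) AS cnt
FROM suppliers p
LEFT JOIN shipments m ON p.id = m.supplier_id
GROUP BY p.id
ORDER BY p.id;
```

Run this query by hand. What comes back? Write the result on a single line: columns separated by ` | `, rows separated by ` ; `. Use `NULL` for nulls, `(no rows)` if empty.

LEFT JOIN keeps every suppliers row; unmatched ones get NULL for shipments columns.
Group by suppliers.id and compute COUNT(m.id). COUNT(col) of an all-NULL group is 0.
  4: ids {11, 12, 13} → COUNT(m.id)=3
  5: ids {5, 7} → COUNT(m.id)=2
  6: ids {2, 3, 9, 10} → COUNT(m.id)=4
  9: ids {1, 4, 6, 8} → COUNT(m.id)=4

Japan | 3 ; USA | 2 ; France | 4 ; Mexico | 4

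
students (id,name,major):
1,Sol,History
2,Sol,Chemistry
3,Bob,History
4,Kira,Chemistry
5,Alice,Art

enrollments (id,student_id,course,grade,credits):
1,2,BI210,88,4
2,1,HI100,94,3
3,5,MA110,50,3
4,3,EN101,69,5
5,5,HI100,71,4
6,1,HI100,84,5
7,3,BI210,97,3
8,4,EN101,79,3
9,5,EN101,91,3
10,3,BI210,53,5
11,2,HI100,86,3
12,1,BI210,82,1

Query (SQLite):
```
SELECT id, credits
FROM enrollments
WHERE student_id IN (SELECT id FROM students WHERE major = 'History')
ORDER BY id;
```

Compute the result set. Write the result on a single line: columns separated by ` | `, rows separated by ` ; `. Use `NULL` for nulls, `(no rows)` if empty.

2 | 3 ; 4 | 5 ; 6 | 5 ; 7 | 3 ; 10 | 5 ; 12 | 1

Inner query: students.id where major = 'History'.
Outer: keep enrollments rows whose student_id is in that set.
Inner query → {1, 3}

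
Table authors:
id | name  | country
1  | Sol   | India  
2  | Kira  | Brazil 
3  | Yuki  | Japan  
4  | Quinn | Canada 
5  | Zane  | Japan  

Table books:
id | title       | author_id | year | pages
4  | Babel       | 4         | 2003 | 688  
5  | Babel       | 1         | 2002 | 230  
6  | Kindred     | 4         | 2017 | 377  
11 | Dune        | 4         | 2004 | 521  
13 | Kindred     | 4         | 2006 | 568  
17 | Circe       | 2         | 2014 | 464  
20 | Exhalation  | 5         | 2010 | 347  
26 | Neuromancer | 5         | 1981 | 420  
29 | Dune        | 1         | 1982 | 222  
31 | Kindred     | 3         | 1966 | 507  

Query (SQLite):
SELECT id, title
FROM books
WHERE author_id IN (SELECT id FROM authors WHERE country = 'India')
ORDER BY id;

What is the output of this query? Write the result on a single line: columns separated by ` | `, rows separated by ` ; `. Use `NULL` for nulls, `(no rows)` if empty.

Inner query: authors.id where country = 'India'.
Outer: keep books rows whose author_id is in that set.
Inner query → {1}

5 | Babel ; 29 | Dune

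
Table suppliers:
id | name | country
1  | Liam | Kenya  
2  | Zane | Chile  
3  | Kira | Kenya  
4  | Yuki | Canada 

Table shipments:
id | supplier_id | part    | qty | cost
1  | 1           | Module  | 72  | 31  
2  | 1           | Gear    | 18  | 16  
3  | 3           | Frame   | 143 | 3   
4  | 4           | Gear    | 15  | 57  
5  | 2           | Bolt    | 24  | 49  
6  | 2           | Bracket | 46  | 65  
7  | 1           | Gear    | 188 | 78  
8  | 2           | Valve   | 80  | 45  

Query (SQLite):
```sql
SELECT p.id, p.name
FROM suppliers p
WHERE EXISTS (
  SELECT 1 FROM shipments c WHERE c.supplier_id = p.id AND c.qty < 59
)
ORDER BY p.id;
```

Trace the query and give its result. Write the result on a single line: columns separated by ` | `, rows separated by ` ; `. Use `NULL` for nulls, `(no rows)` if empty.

1 | Liam ; 2 | Zane ; 4 | Yuki

For each suppliers row, check whether any shipments with matching supplier_id has qty < 59.
Keep rows where that is true.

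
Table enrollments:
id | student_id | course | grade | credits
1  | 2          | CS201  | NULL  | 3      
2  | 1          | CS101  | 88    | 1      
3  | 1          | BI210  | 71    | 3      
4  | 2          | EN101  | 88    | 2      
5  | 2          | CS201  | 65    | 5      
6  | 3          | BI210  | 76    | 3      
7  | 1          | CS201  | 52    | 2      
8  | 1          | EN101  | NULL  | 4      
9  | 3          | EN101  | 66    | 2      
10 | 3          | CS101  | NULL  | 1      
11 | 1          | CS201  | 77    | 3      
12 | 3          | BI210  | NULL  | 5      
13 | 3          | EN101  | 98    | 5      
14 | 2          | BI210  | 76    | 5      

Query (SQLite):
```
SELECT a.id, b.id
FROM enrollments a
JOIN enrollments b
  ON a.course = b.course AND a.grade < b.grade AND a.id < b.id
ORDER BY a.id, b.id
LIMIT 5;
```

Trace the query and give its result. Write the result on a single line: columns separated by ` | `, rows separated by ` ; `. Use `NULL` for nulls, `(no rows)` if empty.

Pairs (a,b) with same course, a.grade < b.grade, a.id < b.id.
course groups: BI210:{3,6,12,14} CS101:{2,10} CS201:{1,5,7,11} EN101:{4,8,9,13}
Ordered by (a.id, b.id); first 5.

3 | 6 ; 3 | 14 ; 4 | 13 ; 5 | 11 ; 7 | 11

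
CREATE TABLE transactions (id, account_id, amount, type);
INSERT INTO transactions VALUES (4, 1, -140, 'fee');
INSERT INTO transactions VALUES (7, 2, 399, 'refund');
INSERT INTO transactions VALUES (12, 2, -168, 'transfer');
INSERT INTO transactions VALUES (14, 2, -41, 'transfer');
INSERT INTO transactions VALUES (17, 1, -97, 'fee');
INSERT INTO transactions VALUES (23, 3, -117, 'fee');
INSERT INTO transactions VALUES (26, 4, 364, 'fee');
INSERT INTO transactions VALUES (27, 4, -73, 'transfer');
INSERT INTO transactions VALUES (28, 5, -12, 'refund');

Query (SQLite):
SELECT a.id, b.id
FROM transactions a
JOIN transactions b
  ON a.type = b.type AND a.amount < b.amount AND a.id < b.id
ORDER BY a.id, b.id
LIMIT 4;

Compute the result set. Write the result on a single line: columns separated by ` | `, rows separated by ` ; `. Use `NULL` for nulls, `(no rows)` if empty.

Pairs (a,b) with same type, a.amount < b.amount, a.id < b.id.
type groups: fee:{4,17,23,26} refund:{7,28} transfer:{12,14,27}
Ordered by (a.id, b.id); first 4.

4 | 17 ; 4 | 23 ; 4 | 26 ; 12 | 14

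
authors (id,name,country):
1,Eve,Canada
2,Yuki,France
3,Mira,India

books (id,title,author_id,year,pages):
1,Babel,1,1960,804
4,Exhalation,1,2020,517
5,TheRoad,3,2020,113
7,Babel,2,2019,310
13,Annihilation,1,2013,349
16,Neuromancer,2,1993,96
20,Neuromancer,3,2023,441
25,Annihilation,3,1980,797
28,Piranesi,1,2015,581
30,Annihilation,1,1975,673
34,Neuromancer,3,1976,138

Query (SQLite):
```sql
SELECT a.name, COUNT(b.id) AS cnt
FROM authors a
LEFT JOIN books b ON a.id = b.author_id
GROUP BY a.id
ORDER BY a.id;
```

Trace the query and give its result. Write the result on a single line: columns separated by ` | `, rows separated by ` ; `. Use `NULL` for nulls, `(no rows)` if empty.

Eve | 5 ; Yuki | 2 ; Mira | 4

LEFT JOIN keeps every authors row; unmatched ones get NULL for books columns.
Group by authors.id and compute COUNT(b.id). COUNT(col) of an all-NULL group is 0.
  1: ids {1, 4, 13, 28, 30} → COUNT(b.id)=5
  2: ids {7, 16} → COUNT(b.id)=2
  3: ids {5, 20, 25, 34} → COUNT(b.id)=4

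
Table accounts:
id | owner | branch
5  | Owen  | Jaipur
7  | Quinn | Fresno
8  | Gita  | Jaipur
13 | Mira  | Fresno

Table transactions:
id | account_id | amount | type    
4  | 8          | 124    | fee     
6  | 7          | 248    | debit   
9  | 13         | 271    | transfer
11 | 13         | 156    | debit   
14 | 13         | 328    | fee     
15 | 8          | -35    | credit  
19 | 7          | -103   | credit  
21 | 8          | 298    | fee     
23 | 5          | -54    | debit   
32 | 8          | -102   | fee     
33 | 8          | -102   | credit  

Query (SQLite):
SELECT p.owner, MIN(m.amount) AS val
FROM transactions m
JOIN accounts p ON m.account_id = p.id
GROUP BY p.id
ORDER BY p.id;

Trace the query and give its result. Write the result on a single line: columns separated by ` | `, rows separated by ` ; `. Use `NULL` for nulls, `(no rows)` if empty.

Owen | -54 ; Quinn | -103 ; Gita | -102 ; Mira | 156

Join each transactions row to its accounts via account_id.
Group joined rows by accounts.id; compute MIN(m.amount) per group.
  5: ids {23} → MIN(m.amount)=-54
  7: ids {6, 19} → MIN(m.amount)=-103
  8: ids {4, 15, 21, 32, 33} → MIN(m.amount)=-102
  13: ids {9, 11, 14} → MIN(m.amount)=156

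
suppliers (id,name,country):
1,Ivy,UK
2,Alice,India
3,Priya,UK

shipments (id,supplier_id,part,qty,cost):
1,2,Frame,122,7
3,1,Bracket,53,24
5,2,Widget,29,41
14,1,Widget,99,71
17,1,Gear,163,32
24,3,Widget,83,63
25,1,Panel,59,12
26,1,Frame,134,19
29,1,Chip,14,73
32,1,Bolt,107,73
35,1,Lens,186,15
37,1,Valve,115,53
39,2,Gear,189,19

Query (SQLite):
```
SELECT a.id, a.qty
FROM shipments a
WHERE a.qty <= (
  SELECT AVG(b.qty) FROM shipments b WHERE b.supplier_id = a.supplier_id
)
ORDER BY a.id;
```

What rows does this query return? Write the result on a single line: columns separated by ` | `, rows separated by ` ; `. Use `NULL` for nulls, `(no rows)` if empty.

3 | 53 ; 5 | 29 ; 14 | 99 ; 24 | 83 ; 25 | 59 ; 29 | 14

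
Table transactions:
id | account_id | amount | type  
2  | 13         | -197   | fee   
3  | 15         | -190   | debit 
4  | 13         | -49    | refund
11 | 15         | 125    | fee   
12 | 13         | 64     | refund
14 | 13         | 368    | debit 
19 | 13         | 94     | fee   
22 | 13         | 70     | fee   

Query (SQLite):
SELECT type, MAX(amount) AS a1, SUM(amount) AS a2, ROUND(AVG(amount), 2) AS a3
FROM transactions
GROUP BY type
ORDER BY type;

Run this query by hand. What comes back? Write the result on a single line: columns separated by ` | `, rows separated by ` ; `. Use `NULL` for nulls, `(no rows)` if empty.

Group transactions by type.
Per group compute: MAX(amount), SUM(amount), ROUND(AVG(amount), 2).
  debit: ids {3, 14} → MAX(amount)=368, SUM(amount)=178, ROUND(AVG(amount), 2)=89
  fee: ids {2, 11, 19, 22} → MAX(amount)=125, SUM(amount)=92, ROUND(AVG(amount), 2)=23
  refund: ids {4, 12} → MAX(amount)=64, SUM(amount)=15, ROUND(AVG(amount), 2)=7.5

debit | 368 | 178 | 89 ; fee | 125 | 92 | 23 ; refund | 64 | 15 | 7.5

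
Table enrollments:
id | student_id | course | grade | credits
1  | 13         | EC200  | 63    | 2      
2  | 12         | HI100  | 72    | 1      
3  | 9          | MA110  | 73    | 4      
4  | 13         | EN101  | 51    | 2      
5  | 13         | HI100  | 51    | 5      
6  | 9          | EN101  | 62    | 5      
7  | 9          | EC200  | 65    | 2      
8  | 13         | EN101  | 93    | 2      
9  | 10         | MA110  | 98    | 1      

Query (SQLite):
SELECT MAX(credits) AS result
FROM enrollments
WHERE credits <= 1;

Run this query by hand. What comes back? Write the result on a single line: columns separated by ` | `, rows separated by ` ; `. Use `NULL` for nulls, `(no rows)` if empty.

Rows where credits <= 1 → credits values: [1, 1].
MAX of non-NULL values = 1.

1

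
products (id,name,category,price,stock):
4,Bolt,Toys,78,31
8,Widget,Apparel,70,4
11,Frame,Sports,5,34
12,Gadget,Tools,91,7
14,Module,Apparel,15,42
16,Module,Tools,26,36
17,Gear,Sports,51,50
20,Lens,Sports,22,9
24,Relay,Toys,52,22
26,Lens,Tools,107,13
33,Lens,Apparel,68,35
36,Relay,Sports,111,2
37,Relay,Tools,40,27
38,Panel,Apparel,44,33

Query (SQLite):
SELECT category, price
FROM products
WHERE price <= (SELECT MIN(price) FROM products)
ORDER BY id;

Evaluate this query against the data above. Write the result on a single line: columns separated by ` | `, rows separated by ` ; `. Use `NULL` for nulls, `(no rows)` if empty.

Sports | 5

Scalar subquery: MIN(price) over all products rows = 5.
Keep rows where price <= that value.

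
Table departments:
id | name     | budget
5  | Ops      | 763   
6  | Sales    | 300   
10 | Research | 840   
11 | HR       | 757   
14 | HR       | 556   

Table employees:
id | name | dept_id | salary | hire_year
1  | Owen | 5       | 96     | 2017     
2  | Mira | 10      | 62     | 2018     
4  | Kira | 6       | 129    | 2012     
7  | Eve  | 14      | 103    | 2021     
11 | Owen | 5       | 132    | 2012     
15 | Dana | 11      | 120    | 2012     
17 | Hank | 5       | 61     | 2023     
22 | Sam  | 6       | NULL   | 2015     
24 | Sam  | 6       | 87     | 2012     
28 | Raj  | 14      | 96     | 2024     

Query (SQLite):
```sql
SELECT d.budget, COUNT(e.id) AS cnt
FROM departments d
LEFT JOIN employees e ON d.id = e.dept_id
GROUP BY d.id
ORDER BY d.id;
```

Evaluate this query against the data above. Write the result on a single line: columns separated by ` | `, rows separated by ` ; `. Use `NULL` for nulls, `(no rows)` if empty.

763 | 3 ; 300 | 3 ; 840 | 1 ; 757 | 1 ; 556 | 2

LEFT JOIN keeps every departments row; unmatched ones get NULL for employees columns.
Group by departments.id and compute COUNT(e.id). COUNT(col) of an all-NULL group is 0.
  5: ids {1, 11, 17} → COUNT(e.id)=3
  6: ids {4, 22, 24} → COUNT(e.id)=3
  10: ids {2} → COUNT(e.id)=1
  11: ids {15} → COUNT(e.id)=1
  14: ids {7, 28} → COUNT(e.id)=2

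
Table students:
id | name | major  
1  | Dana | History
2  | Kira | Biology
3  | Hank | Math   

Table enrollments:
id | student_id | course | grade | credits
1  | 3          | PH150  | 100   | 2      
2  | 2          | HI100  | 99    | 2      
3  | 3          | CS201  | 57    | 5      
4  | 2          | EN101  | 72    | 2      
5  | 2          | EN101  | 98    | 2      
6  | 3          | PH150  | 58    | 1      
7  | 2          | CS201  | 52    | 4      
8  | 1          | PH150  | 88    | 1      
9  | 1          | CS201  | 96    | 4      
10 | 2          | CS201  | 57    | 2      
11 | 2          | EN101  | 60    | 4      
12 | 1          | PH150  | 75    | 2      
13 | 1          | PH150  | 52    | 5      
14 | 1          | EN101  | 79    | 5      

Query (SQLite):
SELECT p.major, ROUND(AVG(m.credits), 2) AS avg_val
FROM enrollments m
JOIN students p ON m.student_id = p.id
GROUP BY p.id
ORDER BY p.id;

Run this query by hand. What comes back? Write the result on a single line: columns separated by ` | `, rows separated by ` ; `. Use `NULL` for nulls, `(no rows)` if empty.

History | 3.4 ; Biology | 2.67 ; Math | 2.67

Join each enrollments row to its students via student_id.
Group joined rows by students.id; compute ROUND(AVG(m.credits), 2) per group.
  1: ids {8, 9, 12, 13, 14} → ROUND(AVG(m.credits), 2)=3.4
  2: ids {2, 4, 5, 7, 10, 11} → ROUND(AVG(m.credits), 2)=2.67
  3: ids {1, 3, 6} → ROUND(AVG(m.credits), 2)=2.67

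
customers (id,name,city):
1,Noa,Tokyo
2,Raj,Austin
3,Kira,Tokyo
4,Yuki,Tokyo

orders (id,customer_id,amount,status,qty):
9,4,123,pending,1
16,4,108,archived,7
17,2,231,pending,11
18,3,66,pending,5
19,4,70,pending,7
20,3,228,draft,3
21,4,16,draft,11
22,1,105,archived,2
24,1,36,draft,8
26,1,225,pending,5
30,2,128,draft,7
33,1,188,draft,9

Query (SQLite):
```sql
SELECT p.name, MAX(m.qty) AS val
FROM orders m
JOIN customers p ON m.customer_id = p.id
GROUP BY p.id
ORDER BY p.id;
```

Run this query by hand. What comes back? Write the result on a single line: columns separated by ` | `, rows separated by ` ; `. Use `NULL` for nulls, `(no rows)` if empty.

Noa | 9 ; Raj | 11 ; Kira | 5 ; Yuki | 11

Join each orders row to its customers via customer_id.
Group joined rows by customers.id; compute MAX(m.qty) per group.
  1: ids {22, 24, 26, 33} → MAX(m.qty)=9
  2: ids {17, 30} → MAX(m.qty)=11
  3: ids {18, 20} → MAX(m.qty)=5
  4: ids {9, 16, 19, 21} → MAX(m.qty)=11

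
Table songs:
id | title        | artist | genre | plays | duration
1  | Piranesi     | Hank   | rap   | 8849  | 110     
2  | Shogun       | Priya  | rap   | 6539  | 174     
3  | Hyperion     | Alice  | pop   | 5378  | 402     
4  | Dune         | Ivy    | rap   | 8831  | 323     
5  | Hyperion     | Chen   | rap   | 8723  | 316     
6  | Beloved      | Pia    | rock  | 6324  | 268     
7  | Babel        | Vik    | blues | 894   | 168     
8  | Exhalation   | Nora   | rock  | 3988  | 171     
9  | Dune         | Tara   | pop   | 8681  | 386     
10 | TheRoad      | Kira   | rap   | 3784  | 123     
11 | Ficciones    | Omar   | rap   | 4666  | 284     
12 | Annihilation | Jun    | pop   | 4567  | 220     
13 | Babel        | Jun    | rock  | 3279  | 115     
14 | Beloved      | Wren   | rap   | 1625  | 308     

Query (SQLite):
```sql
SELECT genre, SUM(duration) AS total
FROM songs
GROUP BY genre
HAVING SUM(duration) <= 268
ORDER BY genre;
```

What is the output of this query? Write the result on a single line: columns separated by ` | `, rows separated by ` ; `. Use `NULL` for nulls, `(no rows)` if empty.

blues | 168

Partition songs by genre; compute SUM(duration) within each group.
HAVING: keep groups where SUM(duration) <= 268.
  blues: ids {7} → SUM(duration)=168
  pop: ids {3, 9, 12} → SUM(duration)=1008
  rap: ids {1, 2, 4, 5, 10, 11, 14} → SUM(duration)=1638
  rock: ids {6, 8, 13} → SUM(duration)=554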